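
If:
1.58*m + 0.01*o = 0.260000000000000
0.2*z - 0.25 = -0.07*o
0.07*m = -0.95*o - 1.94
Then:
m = 0.18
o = -2.06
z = 1.97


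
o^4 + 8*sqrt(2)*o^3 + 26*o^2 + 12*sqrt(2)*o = o*(o + sqrt(2))^2*(o + 6*sqrt(2))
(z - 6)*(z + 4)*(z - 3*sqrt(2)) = z^3 - 3*sqrt(2)*z^2 - 2*z^2 - 24*z + 6*sqrt(2)*z + 72*sqrt(2)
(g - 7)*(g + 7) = g^2 - 49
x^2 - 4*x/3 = x*(x - 4/3)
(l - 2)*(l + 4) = l^2 + 2*l - 8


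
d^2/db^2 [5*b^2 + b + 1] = 10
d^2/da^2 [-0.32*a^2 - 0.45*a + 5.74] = -0.640000000000000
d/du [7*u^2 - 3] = 14*u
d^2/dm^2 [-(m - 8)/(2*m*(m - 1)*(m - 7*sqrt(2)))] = (-3*m^5 + 21*sqrt(2)*m^4 + 51*m^4 - 455*sqrt(2)*m^3 - 163*m^3 + 504*sqrt(2)*m^2 + 2376*m^2 - 2352*m - 168*sqrt(2)*m + 784)/(m^3*(m^6 - 21*sqrt(2)*m^5 - 3*m^5 + 63*sqrt(2)*m^4 + 297*m^4 - 749*sqrt(2)*m^3 - 883*m^3 + 882*m^2 + 2079*sqrt(2)*m^2 - 2058*sqrt(2)*m - 294*m + 686*sqrt(2)))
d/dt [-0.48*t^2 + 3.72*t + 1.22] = 3.72 - 0.96*t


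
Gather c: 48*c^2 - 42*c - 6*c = 48*c^2 - 48*c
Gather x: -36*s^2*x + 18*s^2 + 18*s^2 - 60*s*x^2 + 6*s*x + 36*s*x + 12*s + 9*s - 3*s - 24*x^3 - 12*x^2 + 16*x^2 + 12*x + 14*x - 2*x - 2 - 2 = 36*s^2 + 18*s - 24*x^3 + x^2*(4 - 60*s) + x*(-36*s^2 + 42*s + 24) - 4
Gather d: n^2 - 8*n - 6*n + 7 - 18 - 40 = n^2 - 14*n - 51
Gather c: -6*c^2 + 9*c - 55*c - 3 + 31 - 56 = -6*c^2 - 46*c - 28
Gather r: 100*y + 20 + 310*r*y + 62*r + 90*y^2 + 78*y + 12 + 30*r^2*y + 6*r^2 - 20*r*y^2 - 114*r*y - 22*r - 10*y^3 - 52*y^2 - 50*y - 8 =r^2*(30*y + 6) + r*(-20*y^2 + 196*y + 40) - 10*y^3 + 38*y^2 + 128*y + 24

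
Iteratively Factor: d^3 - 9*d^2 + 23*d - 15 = (d - 3)*(d^2 - 6*d + 5) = (d - 5)*(d - 3)*(d - 1)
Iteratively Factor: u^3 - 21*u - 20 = (u + 4)*(u^2 - 4*u - 5) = (u - 5)*(u + 4)*(u + 1)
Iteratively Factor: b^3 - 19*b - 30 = (b - 5)*(b^2 + 5*b + 6) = (b - 5)*(b + 2)*(b + 3)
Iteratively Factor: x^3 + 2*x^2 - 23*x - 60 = (x + 4)*(x^2 - 2*x - 15) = (x - 5)*(x + 4)*(x + 3)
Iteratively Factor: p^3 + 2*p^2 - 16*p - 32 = (p + 2)*(p^2 - 16) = (p - 4)*(p + 2)*(p + 4)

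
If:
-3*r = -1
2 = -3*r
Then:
No Solution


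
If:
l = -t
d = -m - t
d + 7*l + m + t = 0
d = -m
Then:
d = -m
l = 0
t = 0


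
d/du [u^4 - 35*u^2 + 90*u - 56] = 4*u^3 - 70*u + 90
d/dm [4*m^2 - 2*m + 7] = 8*m - 2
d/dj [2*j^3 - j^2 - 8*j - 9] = 6*j^2 - 2*j - 8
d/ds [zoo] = 0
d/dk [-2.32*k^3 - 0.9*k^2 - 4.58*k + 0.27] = -6.96*k^2 - 1.8*k - 4.58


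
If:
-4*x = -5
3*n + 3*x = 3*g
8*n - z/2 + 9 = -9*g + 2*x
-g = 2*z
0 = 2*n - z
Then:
No Solution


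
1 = 1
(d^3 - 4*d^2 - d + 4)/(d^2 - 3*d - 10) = (-d^3 + 4*d^2 + d - 4)/(-d^2 + 3*d + 10)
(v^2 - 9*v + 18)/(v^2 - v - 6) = (v - 6)/(v + 2)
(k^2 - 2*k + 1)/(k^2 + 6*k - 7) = (k - 1)/(k + 7)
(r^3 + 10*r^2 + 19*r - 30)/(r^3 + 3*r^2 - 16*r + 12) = (r + 5)/(r - 2)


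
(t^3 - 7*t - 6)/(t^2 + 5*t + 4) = (t^2 - t - 6)/(t + 4)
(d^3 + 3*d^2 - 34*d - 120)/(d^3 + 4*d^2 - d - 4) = (d^2 - d - 30)/(d^2 - 1)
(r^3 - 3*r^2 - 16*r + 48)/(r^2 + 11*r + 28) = (r^2 - 7*r + 12)/(r + 7)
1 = 1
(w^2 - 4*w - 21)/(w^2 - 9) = (w - 7)/(w - 3)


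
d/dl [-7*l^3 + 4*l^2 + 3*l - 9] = -21*l^2 + 8*l + 3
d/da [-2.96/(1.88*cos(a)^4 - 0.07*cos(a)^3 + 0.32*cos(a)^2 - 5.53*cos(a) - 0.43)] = (-22.2592*cos(a)^3 + 0.6216*cos(a)^2 - 1.8944*cos(a) + 16.3688)*sin(a)/(-1.88*cos(a)^4 + 0.07*cos(a)^3 - 0.32*cos(a)^2 + 5.53*cos(a) + 0.43)^2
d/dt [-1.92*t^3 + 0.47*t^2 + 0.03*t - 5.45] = -5.76*t^2 + 0.94*t + 0.03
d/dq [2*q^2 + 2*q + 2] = 4*q + 2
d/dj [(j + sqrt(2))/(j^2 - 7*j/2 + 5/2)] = 2*(2*j^2 - 7*j - (j + sqrt(2))*(4*j - 7) + 5)/(2*j^2 - 7*j + 5)^2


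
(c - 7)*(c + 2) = c^2 - 5*c - 14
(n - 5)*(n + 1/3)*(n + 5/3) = n^3 - 3*n^2 - 85*n/9 - 25/9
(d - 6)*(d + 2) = d^2 - 4*d - 12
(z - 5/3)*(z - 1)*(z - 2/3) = z^3 - 10*z^2/3 + 31*z/9 - 10/9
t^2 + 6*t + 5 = (t + 1)*(t + 5)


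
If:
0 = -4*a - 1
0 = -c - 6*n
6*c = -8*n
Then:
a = -1/4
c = 0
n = 0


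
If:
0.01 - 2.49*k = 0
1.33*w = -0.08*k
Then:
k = 0.00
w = -0.00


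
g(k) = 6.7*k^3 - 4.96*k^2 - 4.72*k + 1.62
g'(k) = 20.1*k^2 - 9.92*k - 4.72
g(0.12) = 0.99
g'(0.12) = -5.62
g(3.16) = 148.59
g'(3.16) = 164.64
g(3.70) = 255.63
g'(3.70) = 233.74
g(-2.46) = -116.53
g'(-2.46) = 141.32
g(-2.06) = -68.28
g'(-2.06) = 101.01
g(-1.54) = -27.34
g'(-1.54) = 58.23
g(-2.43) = -112.34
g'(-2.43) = 138.07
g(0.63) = -1.65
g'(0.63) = -2.99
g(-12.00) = -12233.58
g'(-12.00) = 3008.72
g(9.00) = 4441.68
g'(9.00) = 1534.10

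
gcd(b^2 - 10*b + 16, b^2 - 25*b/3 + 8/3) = b - 8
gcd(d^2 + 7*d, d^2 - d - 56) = d + 7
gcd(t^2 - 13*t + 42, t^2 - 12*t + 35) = t - 7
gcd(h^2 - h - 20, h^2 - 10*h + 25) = h - 5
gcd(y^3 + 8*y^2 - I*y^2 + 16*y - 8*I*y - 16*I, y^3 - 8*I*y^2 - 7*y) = y - I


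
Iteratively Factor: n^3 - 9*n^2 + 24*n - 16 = (n - 4)*(n^2 - 5*n + 4) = (n - 4)^2*(n - 1)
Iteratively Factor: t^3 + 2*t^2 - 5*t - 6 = (t + 3)*(t^2 - t - 2) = (t - 2)*(t + 3)*(t + 1)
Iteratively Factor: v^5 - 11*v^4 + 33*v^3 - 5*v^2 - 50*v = (v)*(v^4 - 11*v^3 + 33*v^2 - 5*v - 50) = v*(v - 5)*(v^3 - 6*v^2 + 3*v + 10) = v*(v - 5)*(v + 1)*(v^2 - 7*v + 10) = v*(v - 5)*(v - 2)*(v + 1)*(v - 5)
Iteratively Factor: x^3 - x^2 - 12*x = (x - 4)*(x^2 + 3*x) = x*(x - 4)*(x + 3)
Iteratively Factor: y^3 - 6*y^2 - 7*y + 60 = (y + 3)*(y^2 - 9*y + 20) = (y - 5)*(y + 3)*(y - 4)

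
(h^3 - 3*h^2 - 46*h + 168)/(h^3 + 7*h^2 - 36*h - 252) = (h - 4)/(h + 6)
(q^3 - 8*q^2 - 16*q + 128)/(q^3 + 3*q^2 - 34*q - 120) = (q^2 - 12*q + 32)/(q^2 - q - 30)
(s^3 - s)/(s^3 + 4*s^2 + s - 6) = s*(s + 1)/(s^2 + 5*s + 6)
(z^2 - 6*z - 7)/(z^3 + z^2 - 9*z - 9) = (z - 7)/(z^2 - 9)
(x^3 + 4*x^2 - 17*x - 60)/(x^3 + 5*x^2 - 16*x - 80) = (x + 3)/(x + 4)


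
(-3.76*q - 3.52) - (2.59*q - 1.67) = -6.35*q - 1.85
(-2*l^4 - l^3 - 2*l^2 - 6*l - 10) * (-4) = 8*l^4 + 4*l^3 + 8*l^2 + 24*l + 40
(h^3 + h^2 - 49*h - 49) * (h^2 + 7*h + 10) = h^5 + 8*h^4 - 32*h^3 - 382*h^2 - 833*h - 490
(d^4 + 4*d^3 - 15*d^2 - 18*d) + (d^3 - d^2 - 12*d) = d^4 + 5*d^3 - 16*d^2 - 30*d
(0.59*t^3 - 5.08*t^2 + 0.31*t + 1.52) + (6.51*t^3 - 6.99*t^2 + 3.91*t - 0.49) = 7.1*t^3 - 12.07*t^2 + 4.22*t + 1.03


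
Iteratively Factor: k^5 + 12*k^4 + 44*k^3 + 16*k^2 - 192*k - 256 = (k + 2)*(k^4 + 10*k^3 + 24*k^2 - 32*k - 128) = (k + 2)*(k + 4)*(k^3 + 6*k^2 - 32) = (k - 2)*(k + 2)*(k + 4)*(k^2 + 8*k + 16) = (k - 2)*(k + 2)*(k + 4)^2*(k + 4)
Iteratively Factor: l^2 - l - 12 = (l - 4)*(l + 3)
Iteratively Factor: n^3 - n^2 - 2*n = (n + 1)*(n^2 - 2*n) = (n - 2)*(n + 1)*(n)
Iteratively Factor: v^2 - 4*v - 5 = (v - 5)*(v + 1)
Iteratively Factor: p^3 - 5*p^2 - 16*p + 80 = (p - 5)*(p^2 - 16) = (p - 5)*(p + 4)*(p - 4)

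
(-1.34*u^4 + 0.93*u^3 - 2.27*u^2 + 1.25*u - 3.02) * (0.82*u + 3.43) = -1.0988*u^5 - 3.8336*u^4 + 1.3285*u^3 - 6.7611*u^2 + 1.8111*u - 10.3586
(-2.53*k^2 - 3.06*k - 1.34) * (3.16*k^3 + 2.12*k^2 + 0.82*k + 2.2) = -7.9948*k^5 - 15.0332*k^4 - 12.7962*k^3 - 10.916*k^2 - 7.8308*k - 2.948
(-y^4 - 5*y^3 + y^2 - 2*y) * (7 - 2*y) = 2*y^5 + 3*y^4 - 37*y^3 + 11*y^2 - 14*y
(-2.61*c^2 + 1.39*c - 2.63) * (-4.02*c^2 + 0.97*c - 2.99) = 10.4922*c^4 - 8.1195*c^3 + 19.7248*c^2 - 6.7072*c + 7.8637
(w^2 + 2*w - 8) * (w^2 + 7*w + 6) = w^4 + 9*w^3 + 12*w^2 - 44*w - 48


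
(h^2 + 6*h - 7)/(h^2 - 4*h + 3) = (h + 7)/(h - 3)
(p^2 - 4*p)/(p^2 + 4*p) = (p - 4)/(p + 4)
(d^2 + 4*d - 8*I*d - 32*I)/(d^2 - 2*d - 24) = (d - 8*I)/(d - 6)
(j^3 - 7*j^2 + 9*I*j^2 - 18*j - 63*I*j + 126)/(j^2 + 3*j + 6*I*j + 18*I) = (j^2 + j*(-7 + 3*I) - 21*I)/(j + 3)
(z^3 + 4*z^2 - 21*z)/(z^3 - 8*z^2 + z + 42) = z*(z + 7)/(z^2 - 5*z - 14)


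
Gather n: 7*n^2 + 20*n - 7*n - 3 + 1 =7*n^2 + 13*n - 2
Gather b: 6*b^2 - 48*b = 6*b^2 - 48*b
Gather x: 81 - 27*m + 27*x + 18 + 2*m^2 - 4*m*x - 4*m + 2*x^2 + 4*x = 2*m^2 - 31*m + 2*x^2 + x*(31 - 4*m) + 99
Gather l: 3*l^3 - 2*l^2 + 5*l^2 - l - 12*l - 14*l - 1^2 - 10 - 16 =3*l^3 + 3*l^2 - 27*l - 27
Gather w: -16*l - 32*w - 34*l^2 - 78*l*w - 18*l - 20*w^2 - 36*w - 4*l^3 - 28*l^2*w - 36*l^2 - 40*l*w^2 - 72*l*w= -4*l^3 - 70*l^2 - 34*l + w^2*(-40*l - 20) + w*(-28*l^2 - 150*l - 68)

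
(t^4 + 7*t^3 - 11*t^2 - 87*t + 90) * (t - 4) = t^5 + 3*t^4 - 39*t^3 - 43*t^2 + 438*t - 360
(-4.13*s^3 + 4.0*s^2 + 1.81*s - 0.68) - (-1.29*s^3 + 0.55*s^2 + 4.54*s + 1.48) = -2.84*s^3 + 3.45*s^2 - 2.73*s - 2.16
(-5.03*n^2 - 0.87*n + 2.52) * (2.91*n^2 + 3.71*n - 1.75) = -14.6373*n^4 - 21.193*n^3 + 12.908*n^2 + 10.8717*n - 4.41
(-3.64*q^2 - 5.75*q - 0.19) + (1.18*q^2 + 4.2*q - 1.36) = -2.46*q^2 - 1.55*q - 1.55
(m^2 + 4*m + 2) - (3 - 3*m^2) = 4*m^2 + 4*m - 1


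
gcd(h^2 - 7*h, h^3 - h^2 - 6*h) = h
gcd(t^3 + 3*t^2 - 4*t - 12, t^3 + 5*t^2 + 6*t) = t^2 + 5*t + 6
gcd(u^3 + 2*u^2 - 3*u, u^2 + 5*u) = u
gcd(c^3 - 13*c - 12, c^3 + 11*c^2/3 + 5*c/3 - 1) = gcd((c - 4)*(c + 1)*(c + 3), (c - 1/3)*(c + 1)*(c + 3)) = c^2 + 4*c + 3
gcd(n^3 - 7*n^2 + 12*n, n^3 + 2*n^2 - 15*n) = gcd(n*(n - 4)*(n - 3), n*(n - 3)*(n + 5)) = n^2 - 3*n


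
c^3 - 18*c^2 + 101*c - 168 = (c - 8)*(c - 7)*(c - 3)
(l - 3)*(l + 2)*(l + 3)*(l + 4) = l^4 + 6*l^3 - l^2 - 54*l - 72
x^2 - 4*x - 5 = (x - 5)*(x + 1)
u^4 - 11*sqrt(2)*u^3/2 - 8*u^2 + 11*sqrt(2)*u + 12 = (u - 6*sqrt(2))*(u - sqrt(2))*(u + sqrt(2)/2)*(u + sqrt(2))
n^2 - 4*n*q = n*(n - 4*q)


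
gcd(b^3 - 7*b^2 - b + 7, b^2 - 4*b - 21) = b - 7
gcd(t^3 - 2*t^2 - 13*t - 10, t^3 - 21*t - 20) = t^2 - 4*t - 5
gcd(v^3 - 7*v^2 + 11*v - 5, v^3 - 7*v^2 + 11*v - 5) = v^3 - 7*v^2 + 11*v - 5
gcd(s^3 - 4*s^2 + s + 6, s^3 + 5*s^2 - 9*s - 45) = s - 3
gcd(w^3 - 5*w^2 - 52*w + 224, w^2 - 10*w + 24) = w - 4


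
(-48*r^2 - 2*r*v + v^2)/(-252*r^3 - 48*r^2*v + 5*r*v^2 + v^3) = (8*r - v)/(42*r^2 + r*v - v^2)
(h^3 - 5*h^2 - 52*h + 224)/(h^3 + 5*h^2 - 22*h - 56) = (h - 8)/(h + 2)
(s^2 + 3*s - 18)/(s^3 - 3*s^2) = (s + 6)/s^2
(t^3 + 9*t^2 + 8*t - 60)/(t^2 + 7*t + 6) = (t^2 + 3*t - 10)/(t + 1)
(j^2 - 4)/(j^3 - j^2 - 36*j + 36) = (j^2 - 4)/(j^3 - j^2 - 36*j + 36)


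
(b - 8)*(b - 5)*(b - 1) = b^3 - 14*b^2 + 53*b - 40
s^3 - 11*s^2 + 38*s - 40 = (s - 5)*(s - 4)*(s - 2)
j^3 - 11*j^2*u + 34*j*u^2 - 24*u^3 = (j - 6*u)*(j - 4*u)*(j - u)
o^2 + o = o*(o + 1)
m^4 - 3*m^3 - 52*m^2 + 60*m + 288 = (m - 8)*(m - 3)*(m + 2)*(m + 6)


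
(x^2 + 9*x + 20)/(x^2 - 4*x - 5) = (x^2 + 9*x + 20)/(x^2 - 4*x - 5)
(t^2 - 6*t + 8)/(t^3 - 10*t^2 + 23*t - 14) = (t - 4)/(t^2 - 8*t + 7)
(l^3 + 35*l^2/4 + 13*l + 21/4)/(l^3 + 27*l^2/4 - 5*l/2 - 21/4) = (l + 1)/(l - 1)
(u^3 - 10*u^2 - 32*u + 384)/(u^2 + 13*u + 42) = (u^2 - 16*u + 64)/(u + 7)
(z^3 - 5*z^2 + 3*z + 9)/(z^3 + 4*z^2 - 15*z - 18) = (z - 3)/(z + 6)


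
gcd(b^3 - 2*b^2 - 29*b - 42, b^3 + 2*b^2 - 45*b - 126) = b^2 - 4*b - 21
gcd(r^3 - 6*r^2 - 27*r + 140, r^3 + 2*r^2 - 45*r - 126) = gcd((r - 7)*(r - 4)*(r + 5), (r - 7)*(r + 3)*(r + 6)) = r - 7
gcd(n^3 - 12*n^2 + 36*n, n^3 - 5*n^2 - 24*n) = n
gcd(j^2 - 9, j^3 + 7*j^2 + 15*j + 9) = j + 3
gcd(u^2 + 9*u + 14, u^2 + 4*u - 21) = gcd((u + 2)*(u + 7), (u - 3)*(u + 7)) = u + 7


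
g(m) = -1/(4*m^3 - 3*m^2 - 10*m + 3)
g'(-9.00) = 0.00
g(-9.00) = 0.00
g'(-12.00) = 0.00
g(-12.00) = 0.00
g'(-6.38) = 0.00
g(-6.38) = 0.00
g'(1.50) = 0.29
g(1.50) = 0.19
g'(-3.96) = 0.00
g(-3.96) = 0.00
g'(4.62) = 0.00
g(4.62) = -0.00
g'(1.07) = -0.07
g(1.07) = 0.16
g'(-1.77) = 0.32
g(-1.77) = 0.09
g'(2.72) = 0.05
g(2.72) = -0.03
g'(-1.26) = 2.07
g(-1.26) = -0.35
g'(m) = -(-12*m^2 + 6*m + 10)/(4*m^3 - 3*m^2 - 10*m + 3)^2 = 2*(6*m^2 - 3*m - 5)/(4*m^3 - 3*m^2 - 10*m + 3)^2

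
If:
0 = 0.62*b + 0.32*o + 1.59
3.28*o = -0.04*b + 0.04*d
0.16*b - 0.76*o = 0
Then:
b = -2.31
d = -42.25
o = -0.49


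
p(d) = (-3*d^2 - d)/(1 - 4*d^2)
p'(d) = 8*d*(-3*d^2 - d)/(1 - 4*d^2)^2 + (-6*d - 1)/(1 - 4*d^2) = (-4*d^2 - 6*d - 1)/(16*d^4 - 8*d^2 + 1)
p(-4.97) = 0.71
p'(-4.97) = -0.01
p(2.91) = 0.86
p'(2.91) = -0.05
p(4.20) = 0.82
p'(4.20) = -0.02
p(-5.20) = 0.71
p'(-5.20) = -0.01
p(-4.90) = 0.71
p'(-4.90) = -0.01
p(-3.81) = 0.70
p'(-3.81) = -0.01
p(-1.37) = 0.65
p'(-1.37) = -0.01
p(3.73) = 0.83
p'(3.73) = -0.03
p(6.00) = 0.80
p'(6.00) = -0.00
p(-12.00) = 0.73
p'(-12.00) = 0.00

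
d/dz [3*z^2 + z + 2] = 6*z + 1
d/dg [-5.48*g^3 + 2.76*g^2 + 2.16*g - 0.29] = -16.44*g^2 + 5.52*g + 2.16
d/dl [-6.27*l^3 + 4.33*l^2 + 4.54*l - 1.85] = -18.81*l^2 + 8.66*l + 4.54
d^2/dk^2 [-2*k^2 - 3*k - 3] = -4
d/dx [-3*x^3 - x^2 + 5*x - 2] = -9*x^2 - 2*x + 5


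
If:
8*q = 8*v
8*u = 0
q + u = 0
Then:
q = 0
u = 0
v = 0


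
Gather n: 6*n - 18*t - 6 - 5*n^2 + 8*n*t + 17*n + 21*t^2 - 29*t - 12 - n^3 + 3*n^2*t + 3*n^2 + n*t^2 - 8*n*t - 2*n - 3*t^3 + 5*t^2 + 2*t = -n^3 + n^2*(3*t - 2) + n*(t^2 + 21) - 3*t^3 + 26*t^2 - 45*t - 18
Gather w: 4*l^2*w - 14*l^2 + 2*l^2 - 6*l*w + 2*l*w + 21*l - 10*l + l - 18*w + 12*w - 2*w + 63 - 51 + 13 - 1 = -12*l^2 + 12*l + w*(4*l^2 - 4*l - 8) + 24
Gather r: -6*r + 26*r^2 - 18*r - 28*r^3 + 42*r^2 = -28*r^3 + 68*r^2 - 24*r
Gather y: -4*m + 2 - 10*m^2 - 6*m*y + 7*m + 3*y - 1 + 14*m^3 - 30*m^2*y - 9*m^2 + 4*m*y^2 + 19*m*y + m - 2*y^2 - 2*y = 14*m^3 - 19*m^2 + 4*m + y^2*(4*m - 2) + y*(-30*m^2 + 13*m + 1) + 1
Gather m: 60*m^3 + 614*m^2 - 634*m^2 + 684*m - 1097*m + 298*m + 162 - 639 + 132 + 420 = 60*m^3 - 20*m^2 - 115*m + 75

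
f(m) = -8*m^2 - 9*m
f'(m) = -16*m - 9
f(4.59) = -209.85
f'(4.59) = -82.44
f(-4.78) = -139.77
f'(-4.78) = 67.48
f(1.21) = -22.60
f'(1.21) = -28.36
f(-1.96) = -13.09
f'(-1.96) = 22.36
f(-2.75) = -35.75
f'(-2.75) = 35.00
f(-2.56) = -29.39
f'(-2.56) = 31.96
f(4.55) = -206.57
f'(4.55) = -81.80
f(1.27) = -24.33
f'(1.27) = -29.32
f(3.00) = -99.00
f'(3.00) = -57.00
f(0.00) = 0.00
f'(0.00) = -9.00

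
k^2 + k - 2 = (k - 1)*(k + 2)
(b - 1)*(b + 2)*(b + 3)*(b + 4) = b^4 + 8*b^3 + 17*b^2 - 2*b - 24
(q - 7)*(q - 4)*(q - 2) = q^3 - 13*q^2 + 50*q - 56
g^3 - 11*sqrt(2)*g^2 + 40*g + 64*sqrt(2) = (g - 8*sqrt(2))*(g - 4*sqrt(2))*(g + sqrt(2))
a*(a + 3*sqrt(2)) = a^2 + 3*sqrt(2)*a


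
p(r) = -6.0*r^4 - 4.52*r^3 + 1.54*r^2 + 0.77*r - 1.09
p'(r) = -24.0*r^3 - 13.56*r^2 + 3.08*r + 0.77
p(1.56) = -48.84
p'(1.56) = -118.54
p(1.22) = -19.36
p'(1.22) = -59.24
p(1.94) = -111.79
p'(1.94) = -219.52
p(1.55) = -47.66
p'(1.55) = -116.41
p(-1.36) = -8.45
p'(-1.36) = 31.87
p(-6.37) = -8654.11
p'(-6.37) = 5634.32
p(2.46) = -276.90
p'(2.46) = -431.00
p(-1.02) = -1.97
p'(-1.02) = 8.99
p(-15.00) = -288161.14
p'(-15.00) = 77903.57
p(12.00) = -131996.65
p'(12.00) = -43386.91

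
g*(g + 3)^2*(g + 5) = g^4 + 11*g^3 + 39*g^2 + 45*g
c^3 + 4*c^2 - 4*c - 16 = (c - 2)*(c + 2)*(c + 4)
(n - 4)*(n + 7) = n^2 + 3*n - 28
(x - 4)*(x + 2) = x^2 - 2*x - 8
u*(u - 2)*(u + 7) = u^3 + 5*u^2 - 14*u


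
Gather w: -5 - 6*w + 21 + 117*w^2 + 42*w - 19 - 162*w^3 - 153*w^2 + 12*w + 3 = -162*w^3 - 36*w^2 + 48*w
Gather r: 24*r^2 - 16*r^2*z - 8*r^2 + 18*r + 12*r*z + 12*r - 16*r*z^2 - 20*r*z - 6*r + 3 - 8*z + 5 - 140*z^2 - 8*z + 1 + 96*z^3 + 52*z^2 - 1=r^2*(16 - 16*z) + r*(-16*z^2 - 8*z + 24) + 96*z^3 - 88*z^2 - 16*z + 8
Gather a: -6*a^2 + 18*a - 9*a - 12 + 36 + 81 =-6*a^2 + 9*a + 105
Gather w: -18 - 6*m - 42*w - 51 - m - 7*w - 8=-7*m - 49*w - 77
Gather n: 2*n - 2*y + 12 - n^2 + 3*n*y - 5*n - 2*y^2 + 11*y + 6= -n^2 + n*(3*y - 3) - 2*y^2 + 9*y + 18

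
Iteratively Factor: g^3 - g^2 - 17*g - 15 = (g + 3)*(g^2 - 4*g - 5) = (g - 5)*(g + 3)*(g + 1)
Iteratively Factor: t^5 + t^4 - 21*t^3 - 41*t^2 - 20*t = (t)*(t^4 + t^3 - 21*t^2 - 41*t - 20) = t*(t + 1)*(t^3 - 21*t - 20) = t*(t - 5)*(t + 1)*(t^2 + 5*t + 4) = t*(t - 5)*(t + 1)^2*(t + 4)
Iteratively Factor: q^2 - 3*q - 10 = (q + 2)*(q - 5)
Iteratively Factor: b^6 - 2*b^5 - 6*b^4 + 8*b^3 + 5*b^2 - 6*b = (b)*(b^5 - 2*b^4 - 6*b^3 + 8*b^2 + 5*b - 6) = b*(b - 1)*(b^4 - b^3 - 7*b^2 + b + 6) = b*(b - 1)*(b + 1)*(b^3 - 2*b^2 - 5*b + 6) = b*(b - 3)*(b - 1)*(b + 1)*(b^2 + b - 2) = b*(b - 3)*(b - 1)^2*(b + 1)*(b + 2)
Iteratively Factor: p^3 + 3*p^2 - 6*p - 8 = (p + 1)*(p^2 + 2*p - 8) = (p + 1)*(p + 4)*(p - 2)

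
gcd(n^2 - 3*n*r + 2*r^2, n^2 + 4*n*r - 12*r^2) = -n + 2*r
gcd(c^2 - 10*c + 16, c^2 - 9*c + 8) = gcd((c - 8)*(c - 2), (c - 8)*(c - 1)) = c - 8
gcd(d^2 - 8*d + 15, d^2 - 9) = d - 3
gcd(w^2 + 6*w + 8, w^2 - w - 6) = w + 2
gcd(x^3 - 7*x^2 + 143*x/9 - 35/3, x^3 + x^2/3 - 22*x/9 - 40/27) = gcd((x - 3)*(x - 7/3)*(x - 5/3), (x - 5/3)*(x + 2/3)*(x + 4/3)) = x - 5/3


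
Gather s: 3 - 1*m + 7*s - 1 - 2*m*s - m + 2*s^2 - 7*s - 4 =-2*m*s - 2*m + 2*s^2 - 2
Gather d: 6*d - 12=6*d - 12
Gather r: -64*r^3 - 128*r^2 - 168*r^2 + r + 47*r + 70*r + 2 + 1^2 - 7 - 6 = -64*r^3 - 296*r^2 + 118*r - 10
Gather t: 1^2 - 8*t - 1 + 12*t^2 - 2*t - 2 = 12*t^2 - 10*t - 2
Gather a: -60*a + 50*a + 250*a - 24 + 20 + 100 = 240*a + 96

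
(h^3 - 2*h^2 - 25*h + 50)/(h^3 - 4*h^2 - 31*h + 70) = (h - 5)/(h - 7)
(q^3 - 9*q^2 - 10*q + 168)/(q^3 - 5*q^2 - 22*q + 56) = (q - 6)/(q - 2)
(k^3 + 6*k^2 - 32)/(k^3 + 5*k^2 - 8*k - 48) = (k - 2)/(k - 3)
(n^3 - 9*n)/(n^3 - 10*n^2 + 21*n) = (n + 3)/(n - 7)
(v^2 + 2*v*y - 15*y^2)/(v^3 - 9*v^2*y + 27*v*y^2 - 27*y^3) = (v + 5*y)/(v^2 - 6*v*y + 9*y^2)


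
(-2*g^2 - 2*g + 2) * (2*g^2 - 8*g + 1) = -4*g^4 + 12*g^3 + 18*g^2 - 18*g + 2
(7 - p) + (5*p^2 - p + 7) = 5*p^2 - 2*p + 14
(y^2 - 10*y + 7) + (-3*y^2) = -2*y^2 - 10*y + 7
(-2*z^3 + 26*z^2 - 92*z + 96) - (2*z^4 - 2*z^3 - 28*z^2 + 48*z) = -2*z^4 + 54*z^2 - 140*z + 96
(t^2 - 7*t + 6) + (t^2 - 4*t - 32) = 2*t^2 - 11*t - 26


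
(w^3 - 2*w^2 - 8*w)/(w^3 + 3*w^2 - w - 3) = w*(w^2 - 2*w - 8)/(w^3 + 3*w^2 - w - 3)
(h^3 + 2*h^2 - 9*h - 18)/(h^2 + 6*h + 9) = (h^2 - h - 6)/(h + 3)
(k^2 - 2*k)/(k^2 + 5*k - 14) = k/(k + 7)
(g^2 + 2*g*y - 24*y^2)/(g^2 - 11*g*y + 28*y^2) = (-g - 6*y)/(-g + 7*y)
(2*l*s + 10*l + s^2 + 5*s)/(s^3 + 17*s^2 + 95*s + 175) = (2*l + s)/(s^2 + 12*s + 35)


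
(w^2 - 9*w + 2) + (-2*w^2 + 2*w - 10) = -w^2 - 7*w - 8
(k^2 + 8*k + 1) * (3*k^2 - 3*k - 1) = 3*k^4 + 21*k^3 - 22*k^2 - 11*k - 1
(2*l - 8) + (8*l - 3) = 10*l - 11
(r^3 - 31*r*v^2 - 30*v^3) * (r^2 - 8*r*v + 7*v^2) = r^5 - 8*r^4*v - 24*r^3*v^2 + 218*r^2*v^3 + 23*r*v^4 - 210*v^5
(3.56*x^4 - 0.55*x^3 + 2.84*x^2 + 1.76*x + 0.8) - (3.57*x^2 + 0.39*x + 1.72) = 3.56*x^4 - 0.55*x^3 - 0.73*x^2 + 1.37*x - 0.92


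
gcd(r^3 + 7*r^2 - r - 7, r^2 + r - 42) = r + 7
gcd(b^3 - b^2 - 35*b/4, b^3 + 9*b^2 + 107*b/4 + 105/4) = b + 5/2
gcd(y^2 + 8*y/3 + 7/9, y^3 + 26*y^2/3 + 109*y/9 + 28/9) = y + 1/3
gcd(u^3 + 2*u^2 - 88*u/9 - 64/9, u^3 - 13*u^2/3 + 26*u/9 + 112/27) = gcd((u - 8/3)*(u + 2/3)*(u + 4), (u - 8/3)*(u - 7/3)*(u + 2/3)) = u^2 - 2*u - 16/9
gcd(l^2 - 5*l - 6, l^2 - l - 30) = l - 6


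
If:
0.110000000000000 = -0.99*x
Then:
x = -0.11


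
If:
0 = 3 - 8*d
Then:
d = 3/8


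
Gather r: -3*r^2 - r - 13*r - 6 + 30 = -3*r^2 - 14*r + 24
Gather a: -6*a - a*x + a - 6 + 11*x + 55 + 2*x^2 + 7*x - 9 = a*(-x - 5) + 2*x^2 + 18*x + 40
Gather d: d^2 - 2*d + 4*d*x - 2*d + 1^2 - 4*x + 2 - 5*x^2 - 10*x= d^2 + d*(4*x - 4) - 5*x^2 - 14*x + 3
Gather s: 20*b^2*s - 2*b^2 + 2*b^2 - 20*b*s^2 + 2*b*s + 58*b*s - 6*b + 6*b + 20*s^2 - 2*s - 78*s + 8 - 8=s^2*(20 - 20*b) + s*(20*b^2 + 60*b - 80)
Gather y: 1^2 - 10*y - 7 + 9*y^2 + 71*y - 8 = 9*y^2 + 61*y - 14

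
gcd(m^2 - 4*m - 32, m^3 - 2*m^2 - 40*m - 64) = m^2 - 4*m - 32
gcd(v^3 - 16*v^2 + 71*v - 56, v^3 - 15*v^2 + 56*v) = v^2 - 15*v + 56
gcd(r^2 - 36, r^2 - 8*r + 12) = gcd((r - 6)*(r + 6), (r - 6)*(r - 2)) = r - 6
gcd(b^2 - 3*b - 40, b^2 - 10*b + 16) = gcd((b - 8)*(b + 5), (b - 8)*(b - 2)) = b - 8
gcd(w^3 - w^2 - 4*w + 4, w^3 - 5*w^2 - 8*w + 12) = w^2 + w - 2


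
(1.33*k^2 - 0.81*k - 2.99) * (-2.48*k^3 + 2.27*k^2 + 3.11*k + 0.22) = -3.2984*k^5 + 5.0279*k^4 + 9.7128*k^3 - 9.0138*k^2 - 9.4771*k - 0.6578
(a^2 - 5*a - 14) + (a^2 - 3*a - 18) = 2*a^2 - 8*a - 32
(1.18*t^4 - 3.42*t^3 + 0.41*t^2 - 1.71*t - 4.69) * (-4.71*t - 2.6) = -5.5578*t^5 + 13.0402*t^4 + 6.9609*t^3 + 6.9881*t^2 + 26.5359*t + 12.194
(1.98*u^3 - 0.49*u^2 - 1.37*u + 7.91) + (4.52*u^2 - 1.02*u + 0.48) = 1.98*u^3 + 4.03*u^2 - 2.39*u + 8.39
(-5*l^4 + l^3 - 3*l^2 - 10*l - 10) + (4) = -5*l^4 + l^3 - 3*l^2 - 10*l - 6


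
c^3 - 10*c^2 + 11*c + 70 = (c - 7)*(c - 5)*(c + 2)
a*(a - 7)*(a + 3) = a^3 - 4*a^2 - 21*a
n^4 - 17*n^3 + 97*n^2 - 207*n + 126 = (n - 7)*(n - 6)*(n - 3)*(n - 1)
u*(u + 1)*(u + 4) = u^3 + 5*u^2 + 4*u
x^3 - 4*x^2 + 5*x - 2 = (x - 2)*(x - 1)^2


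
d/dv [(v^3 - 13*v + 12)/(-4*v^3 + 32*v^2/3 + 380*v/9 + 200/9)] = 9*(12*v^4 - 22*v^3 + 393*v^2 - 288*v - 895)/(2*(81*v^6 - 432*v^5 - 1134*v^4 + 3660*v^3 + 11425*v^2 + 9500*v + 2500))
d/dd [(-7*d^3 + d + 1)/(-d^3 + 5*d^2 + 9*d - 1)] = (-35*d^4 - 124*d^3 + 19*d^2 - 10*d - 10)/(d^6 - 10*d^5 + 7*d^4 + 92*d^3 + 71*d^2 - 18*d + 1)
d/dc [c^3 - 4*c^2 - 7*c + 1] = 3*c^2 - 8*c - 7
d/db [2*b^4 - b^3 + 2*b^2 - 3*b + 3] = 8*b^3 - 3*b^2 + 4*b - 3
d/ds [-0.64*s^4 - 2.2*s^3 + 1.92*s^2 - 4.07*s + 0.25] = -2.56*s^3 - 6.6*s^2 + 3.84*s - 4.07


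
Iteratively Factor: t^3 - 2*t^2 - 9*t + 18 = (t + 3)*(t^2 - 5*t + 6) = (t - 3)*(t + 3)*(t - 2)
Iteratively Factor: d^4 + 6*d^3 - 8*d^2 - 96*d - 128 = (d + 4)*(d^3 + 2*d^2 - 16*d - 32) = (d + 2)*(d + 4)*(d^2 - 16) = (d + 2)*(d + 4)^2*(d - 4)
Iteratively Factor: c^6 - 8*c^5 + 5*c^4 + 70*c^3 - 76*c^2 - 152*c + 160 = (c - 1)*(c^5 - 7*c^4 - 2*c^3 + 68*c^2 - 8*c - 160) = (c - 1)*(c + 2)*(c^4 - 9*c^3 + 16*c^2 + 36*c - 80) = (c - 5)*(c - 1)*(c + 2)*(c^3 - 4*c^2 - 4*c + 16) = (c - 5)*(c - 1)*(c + 2)^2*(c^2 - 6*c + 8) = (c - 5)*(c - 4)*(c - 1)*(c + 2)^2*(c - 2)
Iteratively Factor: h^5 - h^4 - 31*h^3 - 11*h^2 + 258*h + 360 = (h + 3)*(h^4 - 4*h^3 - 19*h^2 + 46*h + 120) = (h + 2)*(h + 3)*(h^3 - 6*h^2 - 7*h + 60) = (h - 4)*(h + 2)*(h + 3)*(h^2 - 2*h - 15) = (h - 5)*(h - 4)*(h + 2)*(h + 3)*(h + 3)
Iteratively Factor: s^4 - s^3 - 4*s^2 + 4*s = (s - 1)*(s^3 - 4*s) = s*(s - 1)*(s^2 - 4) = s*(s - 1)*(s + 2)*(s - 2)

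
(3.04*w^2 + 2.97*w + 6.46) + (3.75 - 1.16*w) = 3.04*w^2 + 1.81*w + 10.21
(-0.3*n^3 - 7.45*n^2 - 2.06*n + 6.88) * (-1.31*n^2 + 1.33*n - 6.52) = 0.393*n^5 + 9.3605*n^4 - 5.2539*n^3 + 36.8214*n^2 + 22.5816*n - 44.8576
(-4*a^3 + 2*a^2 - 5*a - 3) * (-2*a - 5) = 8*a^4 + 16*a^3 + 31*a + 15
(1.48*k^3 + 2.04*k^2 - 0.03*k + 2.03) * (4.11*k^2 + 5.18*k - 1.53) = 6.0828*k^5 + 16.0508*k^4 + 8.1795*k^3 + 5.0667*k^2 + 10.5613*k - 3.1059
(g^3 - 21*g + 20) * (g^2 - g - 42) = g^5 - g^4 - 63*g^3 + 41*g^2 + 862*g - 840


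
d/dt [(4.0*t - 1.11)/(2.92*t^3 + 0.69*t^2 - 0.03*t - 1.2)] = (-23.36*t^3 + 6.9636*t^2 + 1.5318*t - 4.8333)/(8.5264*t^6 + 4.0296*t^5 + 0.3009*t^4 - 7.0494*t^3 - 1.6551*t^2 + 0.072*t + 1.44)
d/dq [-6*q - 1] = -6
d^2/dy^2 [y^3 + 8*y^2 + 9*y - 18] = 6*y + 16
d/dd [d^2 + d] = 2*d + 1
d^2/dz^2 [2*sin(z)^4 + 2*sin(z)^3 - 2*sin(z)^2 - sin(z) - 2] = -32*sin(z)^4 - 18*sin(z)^3 + 32*sin(z)^2 + 13*sin(z) - 4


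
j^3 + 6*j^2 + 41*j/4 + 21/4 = (j + 1)*(j + 3/2)*(j + 7/2)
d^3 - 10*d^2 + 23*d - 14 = (d - 7)*(d - 2)*(d - 1)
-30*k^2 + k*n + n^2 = (-5*k + n)*(6*k + n)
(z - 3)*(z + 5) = z^2 + 2*z - 15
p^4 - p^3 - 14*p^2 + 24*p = p*(p - 3)*(p - 2)*(p + 4)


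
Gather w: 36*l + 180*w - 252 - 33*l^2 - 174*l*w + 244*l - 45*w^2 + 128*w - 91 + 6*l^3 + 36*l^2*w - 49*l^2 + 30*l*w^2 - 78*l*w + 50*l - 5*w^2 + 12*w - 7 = 6*l^3 - 82*l^2 + 330*l + w^2*(30*l - 50) + w*(36*l^2 - 252*l + 320) - 350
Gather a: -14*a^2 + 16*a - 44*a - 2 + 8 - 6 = -14*a^2 - 28*a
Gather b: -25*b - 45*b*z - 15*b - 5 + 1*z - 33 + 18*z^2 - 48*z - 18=b*(-45*z - 40) + 18*z^2 - 47*z - 56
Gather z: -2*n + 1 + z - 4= -2*n + z - 3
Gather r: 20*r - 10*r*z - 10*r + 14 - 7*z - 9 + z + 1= r*(10 - 10*z) - 6*z + 6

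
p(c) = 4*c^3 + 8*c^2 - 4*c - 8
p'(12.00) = 1916.00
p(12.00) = 8008.00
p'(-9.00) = 824.00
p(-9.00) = -2240.00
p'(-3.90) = 116.12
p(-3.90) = -108.00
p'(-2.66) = 38.35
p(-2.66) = -16.04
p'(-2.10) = 15.32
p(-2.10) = -1.36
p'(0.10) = -2.28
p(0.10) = -8.32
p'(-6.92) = 459.92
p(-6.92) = -922.72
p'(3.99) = 250.88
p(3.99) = 357.49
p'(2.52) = 112.52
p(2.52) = 96.74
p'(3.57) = 206.06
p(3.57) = 261.68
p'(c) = 12*c^2 + 16*c - 4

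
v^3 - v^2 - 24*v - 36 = (v - 6)*(v + 2)*(v + 3)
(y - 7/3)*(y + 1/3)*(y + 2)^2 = y^4 + 2*y^3 - 43*y^2/9 - 100*y/9 - 28/9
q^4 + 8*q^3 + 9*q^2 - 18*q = q*(q - 1)*(q + 3)*(q + 6)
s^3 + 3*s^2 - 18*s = s*(s - 3)*(s + 6)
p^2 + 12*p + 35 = (p + 5)*(p + 7)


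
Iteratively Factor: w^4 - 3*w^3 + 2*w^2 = (w)*(w^3 - 3*w^2 + 2*w) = w*(w - 2)*(w^2 - w) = w^2*(w - 2)*(w - 1)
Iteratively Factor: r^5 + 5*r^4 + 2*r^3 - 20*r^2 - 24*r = (r + 3)*(r^4 + 2*r^3 - 4*r^2 - 8*r) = (r + 2)*(r + 3)*(r^3 - 4*r) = (r + 2)^2*(r + 3)*(r^2 - 2*r) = r*(r + 2)^2*(r + 3)*(r - 2)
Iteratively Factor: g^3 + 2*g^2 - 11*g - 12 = (g + 1)*(g^2 + g - 12) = (g + 1)*(g + 4)*(g - 3)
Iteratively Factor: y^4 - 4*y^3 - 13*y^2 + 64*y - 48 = (y - 3)*(y^3 - y^2 - 16*y + 16) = (y - 3)*(y - 1)*(y^2 - 16) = (y - 3)*(y - 1)*(y + 4)*(y - 4)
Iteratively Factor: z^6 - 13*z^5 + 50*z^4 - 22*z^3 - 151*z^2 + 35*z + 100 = (z - 5)*(z^5 - 8*z^4 + 10*z^3 + 28*z^2 - 11*z - 20) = (z - 5)*(z + 1)*(z^4 - 9*z^3 + 19*z^2 + 9*z - 20) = (z - 5)*(z - 1)*(z + 1)*(z^3 - 8*z^2 + 11*z + 20) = (z - 5)^2*(z - 1)*(z + 1)*(z^2 - 3*z - 4) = (z - 5)^2*(z - 1)*(z + 1)^2*(z - 4)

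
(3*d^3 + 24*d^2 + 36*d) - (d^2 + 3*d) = 3*d^3 + 23*d^2 + 33*d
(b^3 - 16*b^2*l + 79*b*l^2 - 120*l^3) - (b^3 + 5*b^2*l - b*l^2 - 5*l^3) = -21*b^2*l + 80*b*l^2 - 115*l^3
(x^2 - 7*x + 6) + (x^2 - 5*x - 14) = 2*x^2 - 12*x - 8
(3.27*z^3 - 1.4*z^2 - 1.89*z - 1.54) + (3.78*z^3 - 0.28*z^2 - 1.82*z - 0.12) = 7.05*z^3 - 1.68*z^2 - 3.71*z - 1.66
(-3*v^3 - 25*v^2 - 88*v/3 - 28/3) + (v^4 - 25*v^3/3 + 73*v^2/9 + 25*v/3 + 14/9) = v^4 - 34*v^3/3 - 152*v^2/9 - 21*v - 70/9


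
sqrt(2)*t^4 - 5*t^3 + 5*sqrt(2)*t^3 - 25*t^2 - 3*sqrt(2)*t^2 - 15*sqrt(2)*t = t*(t + 5)*(t - 3*sqrt(2))*(sqrt(2)*t + 1)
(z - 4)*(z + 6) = z^2 + 2*z - 24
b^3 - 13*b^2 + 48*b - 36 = (b - 6)^2*(b - 1)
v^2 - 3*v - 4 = (v - 4)*(v + 1)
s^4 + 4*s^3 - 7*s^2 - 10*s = s*(s - 2)*(s + 1)*(s + 5)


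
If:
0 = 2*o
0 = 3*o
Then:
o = 0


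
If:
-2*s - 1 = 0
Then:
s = -1/2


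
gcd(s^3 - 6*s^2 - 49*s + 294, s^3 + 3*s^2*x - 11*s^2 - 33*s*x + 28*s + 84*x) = s - 7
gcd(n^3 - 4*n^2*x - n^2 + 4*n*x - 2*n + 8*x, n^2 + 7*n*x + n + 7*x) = n + 1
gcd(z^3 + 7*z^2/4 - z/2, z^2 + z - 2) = z + 2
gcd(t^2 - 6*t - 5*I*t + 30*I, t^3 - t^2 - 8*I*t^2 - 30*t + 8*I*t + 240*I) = t - 6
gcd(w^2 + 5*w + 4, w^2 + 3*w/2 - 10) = w + 4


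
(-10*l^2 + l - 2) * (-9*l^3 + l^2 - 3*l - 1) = 90*l^5 - 19*l^4 + 49*l^3 + 5*l^2 + 5*l + 2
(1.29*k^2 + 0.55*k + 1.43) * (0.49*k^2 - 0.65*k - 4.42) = 0.6321*k^4 - 0.569*k^3 - 5.3586*k^2 - 3.3605*k - 6.3206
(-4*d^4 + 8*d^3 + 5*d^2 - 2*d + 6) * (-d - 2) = 4*d^5 - 21*d^3 - 8*d^2 - 2*d - 12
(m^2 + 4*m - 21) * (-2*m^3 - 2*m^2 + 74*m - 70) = -2*m^5 - 10*m^4 + 108*m^3 + 268*m^2 - 1834*m + 1470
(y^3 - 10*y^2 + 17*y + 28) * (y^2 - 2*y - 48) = y^5 - 12*y^4 - 11*y^3 + 474*y^2 - 872*y - 1344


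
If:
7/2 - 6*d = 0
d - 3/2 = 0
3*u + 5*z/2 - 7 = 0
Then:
No Solution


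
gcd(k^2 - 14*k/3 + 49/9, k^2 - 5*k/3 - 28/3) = 1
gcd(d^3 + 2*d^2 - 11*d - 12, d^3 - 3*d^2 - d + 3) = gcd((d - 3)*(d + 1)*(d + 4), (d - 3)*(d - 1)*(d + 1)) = d^2 - 2*d - 3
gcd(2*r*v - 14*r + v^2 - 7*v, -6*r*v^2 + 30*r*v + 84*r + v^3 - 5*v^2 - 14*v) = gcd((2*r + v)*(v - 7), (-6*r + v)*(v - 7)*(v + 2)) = v - 7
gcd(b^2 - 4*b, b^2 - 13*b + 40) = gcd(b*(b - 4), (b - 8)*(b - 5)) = 1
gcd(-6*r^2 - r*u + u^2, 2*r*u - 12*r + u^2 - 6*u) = 2*r + u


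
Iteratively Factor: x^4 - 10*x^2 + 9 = (x - 3)*(x^3 + 3*x^2 - x - 3) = (x - 3)*(x + 1)*(x^2 + 2*x - 3) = (x - 3)*(x + 1)*(x + 3)*(x - 1)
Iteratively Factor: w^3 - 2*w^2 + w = (w)*(w^2 - 2*w + 1) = w*(w - 1)*(w - 1)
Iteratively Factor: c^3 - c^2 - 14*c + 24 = (c - 3)*(c^2 + 2*c - 8) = (c - 3)*(c + 4)*(c - 2)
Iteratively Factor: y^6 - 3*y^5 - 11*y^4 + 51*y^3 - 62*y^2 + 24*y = (y - 1)*(y^5 - 2*y^4 - 13*y^3 + 38*y^2 - 24*y) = (y - 3)*(y - 1)*(y^4 + y^3 - 10*y^2 + 8*y) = (y - 3)*(y - 2)*(y - 1)*(y^3 + 3*y^2 - 4*y) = y*(y - 3)*(y - 2)*(y - 1)*(y^2 + 3*y - 4) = y*(y - 3)*(y - 2)*(y - 1)*(y + 4)*(y - 1)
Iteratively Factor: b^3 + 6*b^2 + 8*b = (b + 2)*(b^2 + 4*b) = b*(b + 2)*(b + 4)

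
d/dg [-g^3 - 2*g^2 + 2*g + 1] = -3*g^2 - 4*g + 2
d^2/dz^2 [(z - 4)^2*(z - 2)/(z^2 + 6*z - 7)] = 18*(15*z^3 - 48*z^2 + 27*z - 58)/(z^6 + 18*z^5 + 87*z^4 - 36*z^3 - 609*z^2 + 882*z - 343)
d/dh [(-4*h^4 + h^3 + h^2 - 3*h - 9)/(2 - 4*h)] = (24*h^4 - 20*h^3 + h^2 + 2*h - 21)/(2*(4*h^2 - 4*h + 1))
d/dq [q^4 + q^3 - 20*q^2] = q*(4*q^2 + 3*q - 40)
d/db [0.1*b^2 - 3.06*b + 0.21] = 0.2*b - 3.06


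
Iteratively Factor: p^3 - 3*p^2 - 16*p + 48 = (p - 3)*(p^2 - 16) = (p - 3)*(p + 4)*(p - 4)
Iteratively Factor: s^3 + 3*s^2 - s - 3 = (s + 3)*(s^2 - 1) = (s - 1)*(s + 3)*(s + 1)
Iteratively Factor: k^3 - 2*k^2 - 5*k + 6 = (k - 3)*(k^2 + k - 2) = (k - 3)*(k + 2)*(k - 1)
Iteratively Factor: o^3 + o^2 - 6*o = (o)*(o^2 + o - 6) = o*(o + 3)*(o - 2)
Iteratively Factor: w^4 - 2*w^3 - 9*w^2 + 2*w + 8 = (w + 1)*(w^3 - 3*w^2 - 6*w + 8) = (w - 1)*(w + 1)*(w^2 - 2*w - 8) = (w - 1)*(w + 1)*(w + 2)*(w - 4)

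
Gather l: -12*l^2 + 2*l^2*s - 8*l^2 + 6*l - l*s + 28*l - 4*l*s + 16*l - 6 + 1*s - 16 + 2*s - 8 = l^2*(2*s - 20) + l*(50 - 5*s) + 3*s - 30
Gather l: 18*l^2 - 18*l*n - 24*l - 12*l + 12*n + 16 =18*l^2 + l*(-18*n - 36) + 12*n + 16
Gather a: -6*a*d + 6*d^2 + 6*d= -6*a*d + 6*d^2 + 6*d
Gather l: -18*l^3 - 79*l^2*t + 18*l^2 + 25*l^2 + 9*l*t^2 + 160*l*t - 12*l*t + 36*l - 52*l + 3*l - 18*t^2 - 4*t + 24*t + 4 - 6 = -18*l^3 + l^2*(43 - 79*t) + l*(9*t^2 + 148*t - 13) - 18*t^2 + 20*t - 2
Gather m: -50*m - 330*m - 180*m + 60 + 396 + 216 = 672 - 560*m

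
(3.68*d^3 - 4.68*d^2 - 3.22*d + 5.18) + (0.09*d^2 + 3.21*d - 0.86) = 3.68*d^3 - 4.59*d^2 - 0.0100000000000002*d + 4.32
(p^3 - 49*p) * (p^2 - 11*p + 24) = p^5 - 11*p^4 - 25*p^3 + 539*p^2 - 1176*p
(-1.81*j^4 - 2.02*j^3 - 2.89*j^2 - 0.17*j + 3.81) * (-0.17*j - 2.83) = 0.3077*j^5 + 5.4657*j^4 + 6.2079*j^3 + 8.2076*j^2 - 0.1666*j - 10.7823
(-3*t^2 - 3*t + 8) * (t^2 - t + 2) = -3*t^4 + 5*t^2 - 14*t + 16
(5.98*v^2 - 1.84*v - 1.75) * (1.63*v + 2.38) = 9.7474*v^3 + 11.2332*v^2 - 7.2317*v - 4.165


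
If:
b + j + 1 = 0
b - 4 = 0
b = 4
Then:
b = 4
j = -5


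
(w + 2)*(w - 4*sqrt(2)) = w^2 - 4*sqrt(2)*w + 2*w - 8*sqrt(2)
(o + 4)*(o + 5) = o^2 + 9*o + 20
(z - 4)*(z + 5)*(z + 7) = z^3 + 8*z^2 - 13*z - 140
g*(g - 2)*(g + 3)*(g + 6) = g^4 + 7*g^3 - 36*g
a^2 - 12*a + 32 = (a - 8)*(a - 4)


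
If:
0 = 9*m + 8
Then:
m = -8/9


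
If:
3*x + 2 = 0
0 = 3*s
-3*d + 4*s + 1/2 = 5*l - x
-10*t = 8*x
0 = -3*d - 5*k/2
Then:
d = -5*l/3 - 1/18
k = 2*l + 1/15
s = 0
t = 8/15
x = -2/3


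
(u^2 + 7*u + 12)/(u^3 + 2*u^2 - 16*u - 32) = (u + 3)/(u^2 - 2*u - 8)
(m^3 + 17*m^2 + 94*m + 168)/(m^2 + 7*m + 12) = (m^2 + 13*m + 42)/(m + 3)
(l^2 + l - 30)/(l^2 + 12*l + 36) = (l - 5)/(l + 6)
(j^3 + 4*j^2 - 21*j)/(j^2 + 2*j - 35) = j*(j - 3)/(j - 5)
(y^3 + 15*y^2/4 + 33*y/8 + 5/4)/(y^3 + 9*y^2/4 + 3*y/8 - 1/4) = (4*y + 5)/(4*y - 1)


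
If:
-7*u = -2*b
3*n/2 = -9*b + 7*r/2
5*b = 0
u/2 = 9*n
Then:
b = 0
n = 0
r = 0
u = 0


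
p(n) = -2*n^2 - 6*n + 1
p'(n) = -4*n - 6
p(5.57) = -94.47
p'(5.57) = -28.28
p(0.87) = -5.73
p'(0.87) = -9.48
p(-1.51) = 5.50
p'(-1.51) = 0.04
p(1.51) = -12.62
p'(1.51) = -12.04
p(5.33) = -87.80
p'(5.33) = -27.32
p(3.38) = -42.13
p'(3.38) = -19.52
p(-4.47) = -12.14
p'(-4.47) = 11.88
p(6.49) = -122.18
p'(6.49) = -31.96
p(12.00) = -359.00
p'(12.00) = -54.00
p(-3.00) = 1.00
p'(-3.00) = 6.00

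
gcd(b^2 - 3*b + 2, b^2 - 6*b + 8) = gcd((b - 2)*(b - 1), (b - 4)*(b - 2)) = b - 2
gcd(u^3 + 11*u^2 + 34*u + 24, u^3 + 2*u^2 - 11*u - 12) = u^2 + 5*u + 4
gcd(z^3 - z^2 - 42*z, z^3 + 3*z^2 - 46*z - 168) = z^2 - z - 42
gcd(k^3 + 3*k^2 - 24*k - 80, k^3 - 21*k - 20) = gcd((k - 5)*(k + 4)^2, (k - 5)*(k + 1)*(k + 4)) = k^2 - k - 20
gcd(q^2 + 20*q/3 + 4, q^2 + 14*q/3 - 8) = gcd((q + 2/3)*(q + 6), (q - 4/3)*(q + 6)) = q + 6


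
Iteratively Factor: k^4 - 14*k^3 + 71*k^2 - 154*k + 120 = (k - 2)*(k^3 - 12*k^2 + 47*k - 60) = (k - 5)*(k - 2)*(k^2 - 7*k + 12) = (k - 5)*(k - 3)*(k - 2)*(k - 4)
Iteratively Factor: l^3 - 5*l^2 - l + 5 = (l - 5)*(l^2 - 1) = (l - 5)*(l - 1)*(l + 1)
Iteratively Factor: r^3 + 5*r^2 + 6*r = (r + 2)*(r^2 + 3*r) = r*(r + 2)*(r + 3)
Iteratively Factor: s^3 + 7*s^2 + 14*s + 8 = (s + 2)*(s^2 + 5*s + 4) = (s + 1)*(s + 2)*(s + 4)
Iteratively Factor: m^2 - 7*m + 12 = (m - 4)*(m - 3)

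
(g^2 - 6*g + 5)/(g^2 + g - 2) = (g - 5)/(g + 2)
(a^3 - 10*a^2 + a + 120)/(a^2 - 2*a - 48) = (a^2 - 2*a - 15)/(a + 6)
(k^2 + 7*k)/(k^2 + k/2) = 2*(k + 7)/(2*k + 1)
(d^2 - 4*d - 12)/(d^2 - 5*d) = (d^2 - 4*d - 12)/(d*(d - 5))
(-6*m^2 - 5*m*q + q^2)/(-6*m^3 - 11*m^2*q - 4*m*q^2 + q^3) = 1/(m + q)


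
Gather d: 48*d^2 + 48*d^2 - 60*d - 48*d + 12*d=96*d^2 - 96*d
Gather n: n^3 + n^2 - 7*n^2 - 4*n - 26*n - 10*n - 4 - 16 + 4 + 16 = n^3 - 6*n^2 - 40*n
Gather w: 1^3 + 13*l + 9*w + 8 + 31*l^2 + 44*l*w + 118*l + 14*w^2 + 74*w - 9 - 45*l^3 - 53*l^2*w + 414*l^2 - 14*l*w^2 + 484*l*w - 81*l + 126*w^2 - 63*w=-45*l^3 + 445*l^2 + 50*l + w^2*(140 - 14*l) + w*(-53*l^2 + 528*l + 20)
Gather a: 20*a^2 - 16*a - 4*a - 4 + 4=20*a^2 - 20*a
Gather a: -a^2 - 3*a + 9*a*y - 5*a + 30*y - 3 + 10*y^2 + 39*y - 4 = -a^2 + a*(9*y - 8) + 10*y^2 + 69*y - 7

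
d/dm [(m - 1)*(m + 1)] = 2*m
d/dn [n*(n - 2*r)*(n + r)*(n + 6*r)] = 4*n^3 + 15*n^2*r - 16*n*r^2 - 12*r^3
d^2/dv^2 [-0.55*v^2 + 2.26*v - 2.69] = -1.10000000000000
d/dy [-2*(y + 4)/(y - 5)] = 18/(y - 5)^2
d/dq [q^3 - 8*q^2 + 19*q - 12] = 3*q^2 - 16*q + 19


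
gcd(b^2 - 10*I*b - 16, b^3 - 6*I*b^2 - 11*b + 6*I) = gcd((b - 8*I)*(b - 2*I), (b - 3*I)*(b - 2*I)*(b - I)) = b - 2*I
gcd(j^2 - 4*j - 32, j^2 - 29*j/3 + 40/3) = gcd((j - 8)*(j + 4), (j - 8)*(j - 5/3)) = j - 8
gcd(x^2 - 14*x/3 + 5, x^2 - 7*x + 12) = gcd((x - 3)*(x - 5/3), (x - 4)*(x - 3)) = x - 3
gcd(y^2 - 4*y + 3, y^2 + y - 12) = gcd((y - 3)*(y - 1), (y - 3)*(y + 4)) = y - 3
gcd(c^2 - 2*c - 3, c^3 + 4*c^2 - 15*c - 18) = c^2 - 2*c - 3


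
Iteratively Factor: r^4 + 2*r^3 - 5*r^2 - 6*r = (r)*(r^3 + 2*r^2 - 5*r - 6) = r*(r + 3)*(r^2 - r - 2) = r*(r + 1)*(r + 3)*(r - 2)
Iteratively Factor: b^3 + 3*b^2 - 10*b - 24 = (b - 3)*(b^2 + 6*b + 8) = (b - 3)*(b + 2)*(b + 4)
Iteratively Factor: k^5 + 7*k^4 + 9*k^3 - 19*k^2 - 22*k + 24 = (k + 4)*(k^4 + 3*k^3 - 3*k^2 - 7*k + 6) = (k + 2)*(k + 4)*(k^3 + k^2 - 5*k + 3) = (k - 1)*(k + 2)*(k + 4)*(k^2 + 2*k - 3) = (k - 1)*(k + 2)*(k + 3)*(k + 4)*(k - 1)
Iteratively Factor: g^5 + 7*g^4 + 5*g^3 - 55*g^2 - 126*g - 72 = (g + 3)*(g^4 + 4*g^3 - 7*g^2 - 34*g - 24) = (g + 1)*(g + 3)*(g^3 + 3*g^2 - 10*g - 24) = (g + 1)*(g + 2)*(g + 3)*(g^2 + g - 12) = (g + 1)*(g + 2)*(g + 3)*(g + 4)*(g - 3)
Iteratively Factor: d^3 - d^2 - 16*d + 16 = (d - 1)*(d^2 - 16) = (d - 1)*(d + 4)*(d - 4)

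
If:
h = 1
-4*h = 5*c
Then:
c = -4/5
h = 1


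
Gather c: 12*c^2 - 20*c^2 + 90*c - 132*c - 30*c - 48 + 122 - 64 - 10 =-8*c^2 - 72*c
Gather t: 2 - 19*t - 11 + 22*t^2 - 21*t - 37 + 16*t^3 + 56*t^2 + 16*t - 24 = 16*t^3 + 78*t^2 - 24*t - 70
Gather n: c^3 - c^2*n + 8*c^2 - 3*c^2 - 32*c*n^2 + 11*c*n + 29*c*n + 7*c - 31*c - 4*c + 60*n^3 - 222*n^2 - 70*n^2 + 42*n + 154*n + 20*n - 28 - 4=c^3 + 5*c^2 - 28*c + 60*n^3 + n^2*(-32*c - 292) + n*(-c^2 + 40*c + 216) - 32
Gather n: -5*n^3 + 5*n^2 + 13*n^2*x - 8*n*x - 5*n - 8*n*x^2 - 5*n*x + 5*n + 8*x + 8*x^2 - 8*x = -5*n^3 + n^2*(13*x + 5) + n*(-8*x^2 - 13*x) + 8*x^2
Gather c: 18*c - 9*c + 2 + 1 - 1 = 9*c + 2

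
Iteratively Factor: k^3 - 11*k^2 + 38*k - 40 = (k - 4)*(k^2 - 7*k + 10) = (k - 5)*(k - 4)*(k - 2)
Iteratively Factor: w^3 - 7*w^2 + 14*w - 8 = (w - 4)*(w^2 - 3*w + 2) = (w - 4)*(w - 2)*(w - 1)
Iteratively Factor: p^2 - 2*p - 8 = (p - 4)*(p + 2)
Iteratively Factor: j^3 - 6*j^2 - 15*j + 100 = (j - 5)*(j^2 - j - 20) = (j - 5)*(j + 4)*(j - 5)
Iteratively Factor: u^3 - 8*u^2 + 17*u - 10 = (u - 2)*(u^2 - 6*u + 5) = (u - 2)*(u - 1)*(u - 5)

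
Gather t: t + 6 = t + 6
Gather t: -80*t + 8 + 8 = 16 - 80*t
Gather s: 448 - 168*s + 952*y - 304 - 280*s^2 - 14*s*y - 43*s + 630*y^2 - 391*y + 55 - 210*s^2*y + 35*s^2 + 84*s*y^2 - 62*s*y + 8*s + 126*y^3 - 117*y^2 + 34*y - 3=s^2*(-210*y - 245) + s*(84*y^2 - 76*y - 203) + 126*y^3 + 513*y^2 + 595*y + 196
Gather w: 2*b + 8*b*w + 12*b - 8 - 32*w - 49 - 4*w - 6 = 14*b + w*(8*b - 36) - 63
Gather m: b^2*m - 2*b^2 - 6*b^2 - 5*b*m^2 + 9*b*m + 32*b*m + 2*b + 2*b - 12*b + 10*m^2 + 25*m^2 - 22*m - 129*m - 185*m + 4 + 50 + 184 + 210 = -8*b^2 - 8*b + m^2*(35 - 5*b) + m*(b^2 + 41*b - 336) + 448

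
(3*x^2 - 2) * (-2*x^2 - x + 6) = -6*x^4 - 3*x^3 + 22*x^2 + 2*x - 12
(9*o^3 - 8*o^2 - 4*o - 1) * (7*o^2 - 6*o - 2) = 63*o^5 - 110*o^4 + 2*o^3 + 33*o^2 + 14*o + 2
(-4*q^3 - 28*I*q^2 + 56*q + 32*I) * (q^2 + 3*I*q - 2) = -4*q^5 - 40*I*q^4 + 148*q^3 + 256*I*q^2 - 208*q - 64*I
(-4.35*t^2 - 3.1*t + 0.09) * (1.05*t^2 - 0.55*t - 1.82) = -4.5675*t^4 - 0.8625*t^3 + 9.7165*t^2 + 5.5925*t - 0.1638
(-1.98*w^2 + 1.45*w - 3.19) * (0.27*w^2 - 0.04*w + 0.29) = -0.5346*w^4 + 0.4707*w^3 - 1.4935*w^2 + 0.5481*w - 0.9251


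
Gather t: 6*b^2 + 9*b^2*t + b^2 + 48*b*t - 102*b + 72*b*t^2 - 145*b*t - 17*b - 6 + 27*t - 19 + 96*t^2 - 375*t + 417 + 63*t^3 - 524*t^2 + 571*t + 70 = 7*b^2 - 119*b + 63*t^3 + t^2*(72*b - 428) + t*(9*b^2 - 97*b + 223) + 462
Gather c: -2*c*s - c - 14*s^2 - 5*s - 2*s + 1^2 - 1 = c*(-2*s - 1) - 14*s^2 - 7*s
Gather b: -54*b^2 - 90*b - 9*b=-54*b^2 - 99*b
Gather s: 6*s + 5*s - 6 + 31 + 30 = 11*s + 55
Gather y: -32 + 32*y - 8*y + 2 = 24*y - 30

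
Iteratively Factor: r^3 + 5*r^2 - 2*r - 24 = (r + 3)*(r^2 + 2*r - 8) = (r - 2)*(r + 3)*(r + 4)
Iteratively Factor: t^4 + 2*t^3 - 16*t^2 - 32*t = (t)*(t^3 + 2*t^2 - 16*t - 32) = t*(t - 4)*(t^2 + 6*t + 8) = t*(t - 4)*(t + 2)*(t + 4)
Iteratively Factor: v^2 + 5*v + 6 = (v + 3)*(v + 2)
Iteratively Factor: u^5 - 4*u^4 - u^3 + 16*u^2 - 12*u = (u - 3)*(u^4 - u^3 - 4*u^2 + 4*u) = u*(u - 3)*(u^3 - u^2 - 4*u + 4) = u*(u - 3)*(u + 2)*(u^2 - 3*u + 2) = u*(u - 3)*(u - 1)*(u + 2)*(u - 2)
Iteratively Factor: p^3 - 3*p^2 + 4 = (p - 2)*(p^2 - p - 2) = (p - 2)*(p + 1)*(p - 2)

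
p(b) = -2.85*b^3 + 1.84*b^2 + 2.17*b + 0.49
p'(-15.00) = -1976.78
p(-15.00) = 10000.69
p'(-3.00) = -85.82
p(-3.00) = 87.49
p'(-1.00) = -10.06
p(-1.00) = 3.01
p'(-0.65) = -3.83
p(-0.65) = 0.64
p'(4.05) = -123.17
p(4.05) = -149.87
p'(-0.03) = 2.05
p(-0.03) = 0.43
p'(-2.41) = -56.36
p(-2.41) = 45.84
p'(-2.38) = -55.02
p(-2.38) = 44.17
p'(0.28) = 2.53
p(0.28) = 1.18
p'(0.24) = 2.56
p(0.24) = 1.08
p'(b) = -8.55*b^2 + 3.68*b + 2.17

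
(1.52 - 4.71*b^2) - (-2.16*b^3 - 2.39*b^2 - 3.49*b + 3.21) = 2.16*b^3 - 2.32*b^2 + 3.49*b - 1.69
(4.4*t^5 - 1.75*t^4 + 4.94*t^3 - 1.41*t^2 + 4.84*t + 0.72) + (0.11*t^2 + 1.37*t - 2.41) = 4.4*t^5 - 1.75*t^4 + 4.94*t^3 - 1.3*t^2 + 6.21*t - 1.69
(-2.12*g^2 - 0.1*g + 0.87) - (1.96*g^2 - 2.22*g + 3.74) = -4.08*g^2 + 2.12*g - 2.87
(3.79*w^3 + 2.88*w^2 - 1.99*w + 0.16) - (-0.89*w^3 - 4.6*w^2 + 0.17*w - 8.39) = 4.68*w^3 + 7.48*w^2 - 2.16*w + 8.55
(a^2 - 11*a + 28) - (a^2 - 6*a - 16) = 44 - 5*a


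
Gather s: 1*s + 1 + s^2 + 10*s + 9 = s^2 + 11*s + 10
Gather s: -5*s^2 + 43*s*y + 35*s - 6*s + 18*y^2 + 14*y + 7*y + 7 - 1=-5*s^2 + s*(43*y + 29) + 18*y^2 + 21*y + 6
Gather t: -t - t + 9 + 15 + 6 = 30 - 2*t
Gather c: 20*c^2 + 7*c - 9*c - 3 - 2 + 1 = 20*c^2 - 2*c - 4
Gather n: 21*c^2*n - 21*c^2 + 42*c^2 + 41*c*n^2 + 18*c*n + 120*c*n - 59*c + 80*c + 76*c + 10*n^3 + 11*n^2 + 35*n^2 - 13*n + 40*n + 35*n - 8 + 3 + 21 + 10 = 21*c^2 + 97*c + 10*n^3 + n^2*(41*c + 46) + n*(21*c^2 + 138*c + 62) + 26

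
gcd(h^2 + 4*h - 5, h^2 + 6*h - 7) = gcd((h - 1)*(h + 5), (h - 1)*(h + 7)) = h - 1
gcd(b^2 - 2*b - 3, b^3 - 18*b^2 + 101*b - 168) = b - 3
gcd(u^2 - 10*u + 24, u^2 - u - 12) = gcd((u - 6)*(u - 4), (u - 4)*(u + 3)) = u - 4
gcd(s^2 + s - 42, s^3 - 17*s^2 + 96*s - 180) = s - 6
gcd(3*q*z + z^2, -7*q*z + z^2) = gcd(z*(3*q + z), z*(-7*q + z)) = z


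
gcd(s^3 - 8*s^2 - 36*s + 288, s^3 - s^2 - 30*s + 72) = s + 6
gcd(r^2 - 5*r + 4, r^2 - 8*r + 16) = r - 4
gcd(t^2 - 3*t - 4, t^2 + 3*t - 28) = t - 4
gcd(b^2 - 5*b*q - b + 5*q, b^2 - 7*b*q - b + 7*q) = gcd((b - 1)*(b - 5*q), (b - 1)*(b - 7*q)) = b - 1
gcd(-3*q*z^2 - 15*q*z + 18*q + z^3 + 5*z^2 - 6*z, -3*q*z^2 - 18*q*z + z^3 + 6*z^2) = -3*q*z - 18*q + z^2 + 6*z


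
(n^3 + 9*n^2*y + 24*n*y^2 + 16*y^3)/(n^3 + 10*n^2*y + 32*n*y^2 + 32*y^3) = (n + y)/(n + 2*y)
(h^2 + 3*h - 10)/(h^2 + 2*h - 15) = (h - 2)/(h - 3)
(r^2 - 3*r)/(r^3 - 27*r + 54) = r/(r^2 + 3*r - 18)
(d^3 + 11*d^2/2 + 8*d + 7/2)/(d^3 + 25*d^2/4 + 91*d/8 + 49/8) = 4*(d + 1)/(4*d + 7)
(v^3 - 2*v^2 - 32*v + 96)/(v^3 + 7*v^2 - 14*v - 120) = (v - 4)/(v + 5)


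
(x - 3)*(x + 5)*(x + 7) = x^3 + 9*x^2 - x - 105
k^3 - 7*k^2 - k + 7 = (k - 7)*(k - 1)*(k + 1)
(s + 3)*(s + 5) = s^2 + 8*s + 15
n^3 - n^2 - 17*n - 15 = (n - 5)*(n + 1)*(n + 3)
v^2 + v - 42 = (v - 6)*(v + 7)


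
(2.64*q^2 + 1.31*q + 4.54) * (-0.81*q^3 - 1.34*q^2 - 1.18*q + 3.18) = -2.1384*q^5 - 4.5987*q^4 - 8.548*q^3 + 0.7658*q^2 - 1.1914*q + 14.4372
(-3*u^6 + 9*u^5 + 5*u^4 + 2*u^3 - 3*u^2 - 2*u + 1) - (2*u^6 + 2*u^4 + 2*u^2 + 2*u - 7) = -5*u^6 + 9*u^5 + 3*u^4 + 2*u^3 - 5*u^2 - 4*u + 8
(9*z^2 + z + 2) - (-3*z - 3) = 9*z^2 + 4*z + 5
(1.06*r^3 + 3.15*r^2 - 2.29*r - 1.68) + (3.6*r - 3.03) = 1.06*r^3 + 3.15*r^2 + 1.31*r - 4.71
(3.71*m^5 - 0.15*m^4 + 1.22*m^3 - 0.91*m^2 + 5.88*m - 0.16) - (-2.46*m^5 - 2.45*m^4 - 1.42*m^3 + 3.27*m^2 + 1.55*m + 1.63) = 6.17*m^5 + 2.3*m^4 + 2.64*m^3 - 4.18*m^2 + 4.33*m - 1.79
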